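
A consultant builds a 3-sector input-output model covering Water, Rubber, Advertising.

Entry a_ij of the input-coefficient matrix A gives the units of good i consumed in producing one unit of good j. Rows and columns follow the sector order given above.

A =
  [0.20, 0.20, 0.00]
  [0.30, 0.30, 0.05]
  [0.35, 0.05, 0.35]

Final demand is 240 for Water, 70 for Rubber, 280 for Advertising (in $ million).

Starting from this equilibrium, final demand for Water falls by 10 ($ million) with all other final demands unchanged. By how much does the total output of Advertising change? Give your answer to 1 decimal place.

Δx_A = -8.1

I − A =
  [   0.80    -0.20     0.00]
  [  -0.30     0.70    -0.05]
  [  -0.35    -0.05     0.65]
Cofactors of I−A, C_ij = (−1)^(i+j)·(minor ij) (rows/columns in the sector order above):
  C_11 = (0.70)(0.65) − (-0.05)(-0.05) = 0.4525
  C_12 = −[(-0.30)(0.65) − (-0.05)(-0.35)] = 0.2125
  C_13 = (-0.30)(-0.05) − (0.70)(-0.35) = 0.2600
  C_21 = −[(-0.20)(0.65) − (0.00)(-0.05)] = 0.1300
  C_22 = (0.80)(0.65) − (0.00)(-0.35) = 0.5200
  C_23 = −[(0.80)(-0.05) − (-0.20)(-0.35)] = 0.1100
  C_31 = (-0.20)(-0.05) − (0.00)(0.70) = 0.0100
  C_32 = −[(0.80)(-0.05) − (0.00)(-0.30)] = 0.0400
  C_33 = (0.80)(0.70) − (-0.20)(-0.30) = 0.5000
det(I−A) = Σ_j (I−A)_1j·C_1j = (0.80)(0.4525) + (-0.20)(0.2125) + (0.00)(0.2600) = 0.3195
adj(I−A) = Cᵀ =
  [ 0.4525   0.1300   0.0100]
  [ 0.2125   0.5200   0.0400]
  [ 0.2600   0.1100   0.5000]
(I − A)⁻¹ = adj(I−A) / det(I−A) ≈
  [   1.4163     0.4069     0.0313]
  [   0.6651     1.6275     0.1252]
  [   0.8138     0.3443     1.5649]
Δx = (I − A)⁻¹ Δd with Δd having -10 in the Water component and 0 elsewhere.
So Δx_A = L_AW · (-10), where L_AW = adj(I−A)_AW / det(I−A) = 0.2600 / 0.3195.
Δx_A = 0.2600 × (-10) / 0.3195 = -2.60 / 0.3195 ≈ -8.1.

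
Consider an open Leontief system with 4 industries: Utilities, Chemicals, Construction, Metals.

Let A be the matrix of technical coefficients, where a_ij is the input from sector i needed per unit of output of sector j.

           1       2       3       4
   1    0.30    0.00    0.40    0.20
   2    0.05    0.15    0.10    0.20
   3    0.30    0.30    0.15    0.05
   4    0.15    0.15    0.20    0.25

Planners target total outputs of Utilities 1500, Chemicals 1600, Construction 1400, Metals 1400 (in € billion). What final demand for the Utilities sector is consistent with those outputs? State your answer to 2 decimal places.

I − A =
  [   0.70     0.00    -0.40    -0.20]
  [  -0.05     0.85    -0.10    -0.20]
  [  -0.30    -0.30     0.85    -0.05]
  [  -0.15    -0.15    -0.20     0.75]
d = (I − A) x:
  d_1 = (+0.70)·1500 + (+0.00)·1600 + (-0.40)·1400 + (-0.20)·1400 = 210.00
  d_2 = (-0.05)·1500 + (+0.85)·1600 + (-0.10)·1400 + (-0.20)·1400 = 865.00
  d_3 = (-0.30)·1500 + (-0.30)·1600 + (+0.85)·1400 + (-0.05)·1400 = 190.00
  d_4 = (-0.15)·1500 + (-0.15)·1600 + (-0.20)·1400 + (+0.75)·1400 = 305.00

d_1 = 210.00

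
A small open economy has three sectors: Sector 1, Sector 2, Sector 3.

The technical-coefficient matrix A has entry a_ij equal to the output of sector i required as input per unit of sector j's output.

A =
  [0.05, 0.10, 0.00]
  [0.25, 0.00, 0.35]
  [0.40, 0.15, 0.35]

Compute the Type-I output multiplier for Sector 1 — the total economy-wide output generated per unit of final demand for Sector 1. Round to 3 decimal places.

I − A =
  [   0.95    -0.10     0.00]
  [  -0.25     1.00    -0.35]
  [  -0.40    -0.15     0.65]
Cofactors of I−A, C_ij = (−1)^(i+j)·(minor ij) (rows/columns in the sector order above):
  C_11 = (1.00)(0.65) − (-0.35)(-0.15) = 0.5975
  C_12 = −[(-0.25)(0.65) − (-0.35)(-0.40)] = 0.3025
  C_13 = (-0.25)(-0.15) − (1.00)(-0.40) = 0.4375
  C_21 = −[(-0.10)(0.65) − (0.00)(-0.15)] = 0.0650
  C_22 = (0.95)(0.65) − (0.00)(-0.40) = 0.6175
  C_23 = −[(0.95)(-0.15) − (-0.10)(-0.40)] = 0.1825
  C_31 = (-0.10)(-0.35) − (0.00)(1.00) = 0.0350
  C_32 = −[(0.95)(-0.35) − (0.00)(-0.25)] = 0.3325
  C_33 = (0.95)(1.00) − (-0.10)(-0.25) = 0.9250
det(I−A) = Σ_j (I−A)_1j·C_1j = (0.95)(0.5975) + (-0.10)(0.3025) + (0.00)(0.4375) = 0.537375
adj(I−A) = Cᵀ =
  [ 0.5975   0.0650   0.0350]
  [ 0.3025   0.6175   0.3325]
  [ 0.4375   0.1825   0.9250]
(I − A)⁻¹ = adj(I−A) / det(I−A) ≈
  [   1.1119     0.1210     0.0651]
  [   0.5629     1.1491     0.6187]
  [   0.8141     0.3396     1.7213]
The output multiplier for sector j is the column-j sum of the Leontief inverse (I − A)⁻¹ = adj(I−A) / det(I−A).
Column 1 of adj(I−A): (0.5975, 0.3025, 0.4375); det(I−A) = 0.537375.
m_1 = (0.5975 + 0.3025 + 0.4375) / 0.537375 = 1.3375 / 0.537375 ≈ 2.489.

m_1 = 2.489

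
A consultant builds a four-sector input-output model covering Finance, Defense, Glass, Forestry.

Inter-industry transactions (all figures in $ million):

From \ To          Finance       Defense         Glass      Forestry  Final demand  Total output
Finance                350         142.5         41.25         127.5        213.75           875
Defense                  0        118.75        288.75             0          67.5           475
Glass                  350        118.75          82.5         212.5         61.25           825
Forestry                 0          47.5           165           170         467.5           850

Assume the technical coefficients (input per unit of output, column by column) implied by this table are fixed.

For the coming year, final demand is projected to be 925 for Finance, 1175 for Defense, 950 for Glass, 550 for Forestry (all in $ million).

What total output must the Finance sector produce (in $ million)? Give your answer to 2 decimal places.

x_1 = 4397.68

Technical coefficients a_ij = z_ij / X_j:
  a_11 = 350/875 = 0.40, a_21 = 0/875 = 0.00, a_31 = 350/875 = 0.40, a_41 = 0/875 = 0.00
  a_12 = 142.5/475 = 0.30, a_22 = 118.75/475 = 0.25, a_32 = 118.75/475 = 0.25, a_42 = 47.5/475 = 0.10
  a_13 = 41.25/825 = 0.05, a_23 = 288.75/825 = 0.35, a_33 = 82.5/825 = 0.10, a_43 = 165/825 = 0.20
  a_14 = 127.5/850 = 0.15, a_24 = 0/850 = 0.00, a_34 = 212.5/850 = 0.25, a_44 = 170/850 = 0.20
I − A =
  [   0.60    -0.30    -0.05    -0.15]
  [   0.00     0.75    -0.35     0.00]
  [  -0.40    -0.25     0.90    -0.25]
  [   0.00    -0.10    -0.20     0.80]
Compute the cofactors C_ij = (−1)^(i+j)·(3×3 minor ij) of I−A; the adjugate is their transpose:
adj(I−A) = Cᵀ =
  [ 0.42375   0.23325   0.14175   0.12375]
  [ 0.11200   0.37400   0.16800   0.07350]
  [ 0.24000   0.23700   0.36000   0.15750]
  [ 0.07400   0.10600   0.11100   0.29550]
det(I−A) = Σ_j (I−A)_1j·C_1j = (0.60)(0.42375) + (-0.30)(0.11200) + (-0.05)(0.24000) + (-0.15)(0.07400) = 0.19755
(I − A)⁻¹ = adj(I−A) / det(I−A) ≈
  [   2.1450     1.1807     0.7175     0.6264]
  [   0.5669     1.8932     0.8504     0.3721]
  [   1.2149     1.1997     1.8223     0.7973]
  [   0.3746     0.5366     0.5619     1.4958]
x = (I − A)⁻¹ d = adj(I−A)·d / det(I−A), with det(I−A) = 0.19755:
  x_1 = (0.42375·925 + 0.23325·1175 + 0.14175·950 + 0.12375·550) / 0.19755 = 868.7625 / 0.19755 ≈ 4397.68
  x_2 = (0.11200·925 + 0.37400·1175 + 0.16800·950 + 0.07350·550) / 0.19755 = 743.075 / 0.19755 ≈ 3761.45
  x_3 = (0.24000·925 + 0.23700·1175 + 0.36000·950 + 0.15750·550) / 0.19755 = 929.10 / 0.19755 ≈ 4703.11
  x_4 = (0.07400·925 + 0.10600·1175 + 0.11100·950 + 0.29550·550) / 0.19755 = 460.975 / 0.19755 ≈ 2333.46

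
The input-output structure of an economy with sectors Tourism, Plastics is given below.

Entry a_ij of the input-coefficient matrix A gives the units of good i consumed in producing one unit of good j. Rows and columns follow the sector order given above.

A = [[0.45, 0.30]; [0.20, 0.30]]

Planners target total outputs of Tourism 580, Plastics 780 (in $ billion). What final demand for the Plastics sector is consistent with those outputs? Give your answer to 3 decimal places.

I − A =
  [   0.55    -0.30]
  [  -0.20     0.70]
d = (I − A) x:
  d_T = (+0.55)·580 + (-0.30)·780 = 85.000
  d_P = (-0.20)·580 + (+0.70)·780 = 430.000

d_P = 430.000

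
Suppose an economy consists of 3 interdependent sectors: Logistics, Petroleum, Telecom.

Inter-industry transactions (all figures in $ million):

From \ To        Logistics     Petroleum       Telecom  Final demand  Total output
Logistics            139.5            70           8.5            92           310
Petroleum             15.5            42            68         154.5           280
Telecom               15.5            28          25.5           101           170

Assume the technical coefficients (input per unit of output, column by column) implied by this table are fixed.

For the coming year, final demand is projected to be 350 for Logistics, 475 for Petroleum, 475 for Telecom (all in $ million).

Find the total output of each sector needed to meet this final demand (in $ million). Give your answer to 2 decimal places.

Technical coefficients a_ij = z_ij / X_j:
  a_LL = 139.5/310 = 0.45, a_PL = 15.5/310 = 0.05, a_TL = 15.5/310 = 0.05
  a_LP = 70/280 = 0.25, a_PP = 42/280 = 0.15, a_TP = 28/280 = 0.10
  a_LT = 8.5/170 = 0.05, a_PT = 68/170 = 0.40, a_TT = 25.5/170 = 0.15
I − A =
  [   0.55    -0.25    -0.05]
  [  -0.05     0.85    -0.40]
  [  -0.05    -0.10     0.85]
Cofactors of I−A, C_ij = (−1)^(i+j)·(minor ij) (rows/columns in the sector order above):
  C_11 = (0.85)(0.85) − (-0.40)(-0.10) = 0.6825
  C_12 = −[(-0.05)(0.85) − (-0.40)(-0.05)] = 0.0625
  C_13 = (-0.05)(-0.10) − (0.85)(-0.05) = 0.0475
  C_21 = −[(-0.25)(0.85) − (-0.05)(-0.10)] = 0.2175
  C_22 = (0.55)(0.85) − (-0.05)(-0.05) = 0.4650
  C_23 = −[(0.55)(-0.10) − (-0.25)(-0.05)] = 0.0675
  C_31 = (-0.25)(-0.40) − (-0.05)(0.85) = 0.1425
  C_32 = −[(0.55)(-0.40) − (-0.05)(-0.05)] = 0.2225
  C_33 = (0.55)(0.85) − (-0.25)(-0.05) = 0.4550
det(I−A) = Σ_j (I−A)_1j·C_1j = (0.55)(0.6825) + (-0.25)(0.0625) + (-0.05)(0.0475) = 0.357375
adj(I−A) = Cᵀ =
  [ 0.6825   0.2175   0.1425]
  [ 0.0625   0.4650   0.2225]
  [ 0.0475   0.0675   0.4550]
(I − A)⁻¹ = adj(I−A) / det(I−A) ≈
  [   1.9098     0.6086     0.3987]
  [   0.1749     1.3012     0.6226]
  [   0.1329     0.1889     1.2732]
x = (I − A)⁻¹ d = adj(I−A)·d / det(I−A), with det(I−A) = 0.357375:
  x_L = (0.6825·350 + 0.2175·475 + 0.1425·475) / 0.357375 = 409.875 / 0.357375 ≈ 1146.90
  x_P = (0.0625·350 + 0.4650·475 + 0.2225·475) / 0.357375 = 348.4375 / 0.357375 ≈ 974.99
  x_T = (0.0475·350 + 0.0675·475 + 0.4550·475) / 0.357375 = 264.8125 / 0.357375 ≈ 740.99

x_L = 1146.90, x_P = 974.99, x_T = 740.99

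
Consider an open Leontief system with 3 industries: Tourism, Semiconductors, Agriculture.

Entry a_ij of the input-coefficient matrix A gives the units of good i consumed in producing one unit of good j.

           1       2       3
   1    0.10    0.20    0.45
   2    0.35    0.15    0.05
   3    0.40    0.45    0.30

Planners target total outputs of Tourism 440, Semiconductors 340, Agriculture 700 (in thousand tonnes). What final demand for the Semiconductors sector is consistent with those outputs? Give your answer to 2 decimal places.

d_2 = 100.00

I − A =
  [   0.90    -0.20    -0.45]
  [  -0.35     0.85    -0.05]
  [  -0.40    -0.45     0.70]
d = (I − A) x:
  d_1 = (+0.90)·440 + (-0.20)·340 + (-0.45)·700 = 13.00
  d_2 = (-0.35)·440 + (+0.85)·340 + (-0.05)·700 = 100.00
  d_3 = (-0.40)·440 + (-0.45)·340 + (+0.70)·700 = 161.00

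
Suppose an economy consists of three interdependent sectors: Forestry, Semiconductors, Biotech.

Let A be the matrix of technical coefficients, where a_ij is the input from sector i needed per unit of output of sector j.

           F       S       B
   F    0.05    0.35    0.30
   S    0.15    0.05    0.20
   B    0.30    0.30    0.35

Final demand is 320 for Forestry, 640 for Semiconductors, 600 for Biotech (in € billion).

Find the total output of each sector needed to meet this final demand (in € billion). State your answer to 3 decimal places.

x_F = 1583.489, x_S = 1408.788, x_B = 2304.128

I − A =
  [   0.95    -0.35    -0.30]
  [  -0.15     0.95    -0.20]
  [  -0.30    -0.30     0.65]
Cofactors of I−A, C_ij = (−1)^(i+j)·(minor ij) (rows/columns in the sector order above):
  C_11 = (0.95)(0.65) − (-0.20)(-0.30) = 0.5575
  C_12 = −[(-0.15)(0.65) − (-0.20)(-0.30)] = 0.1575
  C_13 = (-0.15)(-0.30) − (0.95)(-0.30) = 0.3300
  C_21 = −[(-0.35)(0.65) − (-0.30)(-0.30)] = 0.3175
  C_22 = (0.95)(0.65) − (-0.30)(-0.30) = 0.5275
  C_23 = −[(0.95)(-0.30) − (-0.35)(-0.30)] = 0.3900
  C_31 = (-0.35)(-0.20) − (-0.30)(0.95) = 0.3550
  C_32 = −[(0.95)(-0.20) − (-0.30)(-0.15)] = 0.2350
  C_33 = (0.95)(0.95) − (-0.35)(-0.15) = 0.8500
det(I−A) = Σ_j (I−A)_1j·C_1j = (0.95)(0.5575) + (-0.35)(0.1575) + (-0.30)(0.3300) = 0.3755
adj(I−A) = Cᵀ =
  [ 0.5575   0.3175   0.3550]
  [ 0.1575   0.5275   0.2350]
  [ 0.3300   0.3900   0.8500]
(I − A)⁻¹ = adj(I−A) / det(I−A) ≈
  [   1.4847     0.8455     0.9454]
  [   0.4194     1.4048     0.6258]
  [   0.8788     1.0386     2.2636]
x = (I − A)⁻¹ d = adj(I−A)·d / det(I−A), with det(I−A) = 0.3755:
  x_F = (0.5575·320 + 0.3175·640 + 0.3550·600) / 0.3755 = 594.60 / 0.3755 ≈ 1583.489
  x_S = (0.1575·320 + 0.5275·640 + 0.2350·600) / 0.3755 = 529.00 / 0.3755 ≈ 1408.788
  x_B = (0.3300·320 + 0.3900·640 + 0.8500·600) / 0.3755 = 865.20 / 0.3755 ≈ 2304.128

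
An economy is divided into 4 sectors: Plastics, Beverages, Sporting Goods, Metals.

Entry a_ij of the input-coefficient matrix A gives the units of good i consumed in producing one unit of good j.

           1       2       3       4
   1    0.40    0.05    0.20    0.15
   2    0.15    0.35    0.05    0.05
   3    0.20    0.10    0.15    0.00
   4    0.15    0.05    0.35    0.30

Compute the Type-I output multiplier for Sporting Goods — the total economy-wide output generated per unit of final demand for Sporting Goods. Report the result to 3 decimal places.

m_3 = 3.289

I − A =
  [   0.60    -0.05    -0.20    -0.15]
  [  -0.15     0.65    -0.05    -0.05]
  [  -0.20    -0.10     0.85     0.00]
  [  -0.15    -0.05    -0.35     0.70]
Compute the cofactors C_ij = (−1)^(i+j)·(3×3 minor ij) of I−A; the adjugate is their transpose:
adj(I−A) = Cᵀ =
  [ 0.379375   0.055375   0.127625   0.085250]
  [ 0.106125   0.299375   0.060750   0.044125]
  [ 0.101750   0.048250   0.250125   0.025250]
  [ 0.139750   0.057375   0.156750   0.292625]
det(I−A) = Σ_j (I−A)_1j·C_1j = (0.60)(0.379375) + (-0.05)(0.106125) + (-0.20)(0.101750) + (-0.15)(0.139750) = 0.18100625
(I − A)⁻¹ = adj(I−A) / det(I−A) ≈
  [   2.0959     0.3059     0.7051     0.4710]
  [   0.5863     1.6539     0.3356     0.2438]
  [   0.5621     0.2666     1.3819     0.1395]
  [   0.7721     0.3170     0.8660     1.6167]
The output multiplier for sector j is the column-j sum of the Leontief inverse (I − A)⁻¹ = adj(I−A) / det(I−A).
Column 3 of adj(I−A): (0.127625, 0.060750, 0.250125, 0.156750); det(I−A) = 0.18100625.
m_3 = (0.127625 + 0.060750 + 0.250125 + 0.156750) / 0.18100625 = 0.59525 / 0.18100625 ≈ 3.289.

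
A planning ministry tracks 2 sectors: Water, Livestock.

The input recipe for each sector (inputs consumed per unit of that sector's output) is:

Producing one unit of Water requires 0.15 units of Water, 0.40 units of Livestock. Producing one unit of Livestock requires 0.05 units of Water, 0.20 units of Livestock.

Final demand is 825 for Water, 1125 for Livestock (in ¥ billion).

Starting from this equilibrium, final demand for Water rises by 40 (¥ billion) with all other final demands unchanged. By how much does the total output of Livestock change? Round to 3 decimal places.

Δx_2 = 24.242

I − A =
  [   0.85    -0.05]
  [  -0.40     0.80]
det(I−A) = (0.85)(0.80) − (-0.05)(-0.40) = 0.6600
adj(I−A) = [[0.80, 0.05], [0.40, 0.85]]
(I − A)⁻¹ = adj(I−A) / det(I−A) ≈
  [   1.2121     0.0758]
  [   0.6061     1.2879]
Δx = (I − A)⁻¹ Δd with Δd having +40 in the Water component and 0 elsewhere.
So Δx_2 = L_21 · (+40), where L_21 = adj(I−A)_21 / det(I−A) = 0.40 / 0.6600.
Δx_2 = 0.40 × (+40) / 0.6600 = 16.00 / 0.6600 ≈ 24.242.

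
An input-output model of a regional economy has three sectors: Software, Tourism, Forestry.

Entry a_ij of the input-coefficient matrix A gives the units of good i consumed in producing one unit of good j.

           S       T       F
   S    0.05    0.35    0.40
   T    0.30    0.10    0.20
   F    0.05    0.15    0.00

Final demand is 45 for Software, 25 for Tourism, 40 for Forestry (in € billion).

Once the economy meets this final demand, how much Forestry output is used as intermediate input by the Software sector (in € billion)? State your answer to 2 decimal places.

I − A =
  [   0.95    -0.35    -0.40]
  [  -0.30     0.90    -0.20]
  [  -0.05    -0.15     1.00]
Cofactors of I−A, C_ij = (−1)^(i+j)·(minor ij) (rows/columns in the sector order above):
  C_11 = (0.90)(1.00) − (-0.20)(-0.15) = 0.8700
  C_12 = −[(-0.30)(1.00) − (-0.20)(-0.05)] = 0.3100
  C_13 = (-0.30)(-0.15) − (0.90)(-0.05) = 0.0900
  C_21 = −[(-0.35)(1.00) − (-0.40)(-0.15)] = 0.4100
  C_22 = (0.95)(1.00) − (-0.40)(-0.05) = 0.9300
  C_23 = −[(0.95)(-0.15) − (-0.35)(-0.05)] = 0.1600
  C_31 = (-0.35)(-0.20) − (-0.40)(0.90) = 0.4300
  C_32 = −[(0.95)(-0.20) − (-0.40)(-0.30)] = 0.3100
  C_33 = (0.95)(0.90) − (-0.35)(-0.30) = 0.7500
det(I−A) = Σ_j (I−A)_1j·C_1j = (0.95)(0.8700) + (-0.35)(0.3100) + (-0.40)(0.0900) = 0.6820
adj(I−A) = Cᵀ =
  [ 0.8700   0.4100   0.4300]
  [ 0.3100   0.9300   0.3100]
  [ 0.0900   0.1600   0.7500]
(I − A)⁻¹ = adj(I−A) / det(I−A) ≈
  [   1.2757     0.6012     0.6305]
  [   0.4545     1.3636     0.4545]
  [   0.1320     0.2346     1.0997]
First solve x = (I − A)⁻¹ d = adj(I−A)·d / det(I−A); in particular x_S = (0.8700·45 + 0.4100·25 + 0.4300·40) / 0.6820 = 66.60 / 0.6820 ≈ 97.6540.
Intermediate flow from F to S: z_FS = a_FS · x_S = 0.05 × 66.60 / 0.6820 = 3.33 / 0.6820 ≈ 4.88.

z_FS = 4.88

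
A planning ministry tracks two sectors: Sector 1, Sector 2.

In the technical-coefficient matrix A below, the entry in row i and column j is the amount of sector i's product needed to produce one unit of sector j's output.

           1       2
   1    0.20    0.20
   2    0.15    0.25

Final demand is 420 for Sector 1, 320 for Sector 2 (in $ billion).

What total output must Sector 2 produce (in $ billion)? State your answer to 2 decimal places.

I − A =
  [   0.80    -0.20]
  [  -0.15     0.75]
det(I−A) = (0.80)(0.75) − (-0.20)(-0.15) = 0.5700
adj(I−A) = [[0.75, 0.20], [0.15, 0.80]]
(I − A)⁻¹ = adj(I−A) / det(I−A) ≈
  [   1.3158     0.3509]
  [   0.2632     1.4035]
x = (I − A)⁻¹ d = adj(I−A)·d / det(I−A), with det(I−A) = 0.5700:
  x_1 = (0.75·420 + 0.20·320) / 0.5700 = 379.00 / 0.5700 ≈ 664.91
  x_2 = (0.15·420 + 0.80·320) / 0.5700 = 319.00 / 0.5700 ≈ 559.65

x_2 = 559.65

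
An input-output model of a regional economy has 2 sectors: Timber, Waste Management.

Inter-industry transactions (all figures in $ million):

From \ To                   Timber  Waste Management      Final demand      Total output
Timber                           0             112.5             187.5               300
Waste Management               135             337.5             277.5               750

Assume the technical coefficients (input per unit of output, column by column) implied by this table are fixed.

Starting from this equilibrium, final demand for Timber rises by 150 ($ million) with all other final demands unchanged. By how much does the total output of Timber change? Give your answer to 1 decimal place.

Δx_T = 171.0

Technical coefficients a_ij = z_ij / X_j:
  a_TT = 0/300 = 0.00, a_WT = 135/300 = 0.45
  a_TW = 112.5/750 = 0.15, a_WW = 337.5/750 = 0.45
I − A =
  [   1.00    -0.15]
  [  -0.45     0.55]
det(I−A) = (1.00)(0.55) − (-0.15)(-0.45) = 0.4825
adj(I−A) = [[0.55, 0.15], [0.45, 1.00]]
(I − A)⁻¹ = adj(I−A) / det(I−A) ≈
  [   1.1399     0.3109]
  [   0.9326     2.0725]
Δx = (I − A)⁻¹ Δd with Δd having +150 in the Timber component and 0 elsewhere.
So Δx_T = L_TT · (+150), where L_TT = adj(I−A)_TT / det(I−A) = 0.55 / 0.4825.
Δx_T = 0.55 × (+150) / 0.4825 = 82.50 / 0.4825 ≈ 171.0.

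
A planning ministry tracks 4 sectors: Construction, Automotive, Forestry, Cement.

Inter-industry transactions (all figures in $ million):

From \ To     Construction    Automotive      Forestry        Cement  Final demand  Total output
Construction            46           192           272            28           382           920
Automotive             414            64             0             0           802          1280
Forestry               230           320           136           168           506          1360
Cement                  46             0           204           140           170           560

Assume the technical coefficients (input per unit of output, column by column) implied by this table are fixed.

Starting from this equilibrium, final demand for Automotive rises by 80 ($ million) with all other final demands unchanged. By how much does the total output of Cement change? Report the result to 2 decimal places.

Δx_4 = 8.67

Technical coefficients a_ij = z_ij / X_j:
  a_11 = 46/920 = 0.05, a_21 = 414/920 = 0.45, a_31 = 230/920 = 0.25, a_41 = 46/920 = 0.05
  a_12 = 192/1280 = 0.15, a_22 = 64/1280 = 0.05, a_32 = 320/1280 = 0.25, a_42 = 0/1280 = 0.00
  a_13 = 272/1360 = 0.20, a_23 = 0/1360 = 0.00, a_33 = 136/1360 = 0.10, a_43 = 204/1360 = 0.15
  a_14 = 28/560 = 0.05, a_24 = 0/560 = 0.00, a_34 = 168/560 = 0.30, a_44 = 140/560 = 0.25
I − A =
  [   0.95    -0.15    -0.20    -0.05]
  [  -0.45     0.95     0.00     0.00]
  [  -0.25    -0.25     0.90    -0.30]
  [  -0.05     0.00    -0.15     0.75]
Compute the cofactors C_ij = (−1)^(i+j)·(3×3 minor ij) of I−A; the adjugate is their transpose:
adj(I−A) = Cᵀ =
  [ 0.598500   0.133875   0.149625   0.099750]
  [ 0.283500   0.553875   0.070875   0.047250]
  [ 0.276750   0.207875   0.623875   0.268000]
  [ 0.095250   0.050500   0.134750   0.681500]
det(I−A) = Σ_j (I−A)_1j·C_1j = (0.95)(0.598500) + (-0.15)(0.283500) + (-0.20)(0.276750) + (-0.05)(0.095250) = 0.4659375
(I − A)⁻¹ = adj(I−A) / det(I−A) ≈
  [   1.2845     0.2873     0.3211     0.2141]
  [   0.6085     1.1887     0.1521     0.1014]
  [   0.5940     0.4461     1.3390     0.5752]
  [   0.2044     0.1084     0.2892     1.4626]
Δx = (I − A)⁻¹ Δd with Δd having +80 in the Automotive component and 0 elsewhere.
So Δx_4 = L_42 · (+80), where L_42 = adj(I−A)_42 / det(I−A) = 0.050500 / 0.4659375.
Δx_4 = 0.050500 × (+80) / 0.4659375 = 4.04 / 0.4659375 ≈ 8.67.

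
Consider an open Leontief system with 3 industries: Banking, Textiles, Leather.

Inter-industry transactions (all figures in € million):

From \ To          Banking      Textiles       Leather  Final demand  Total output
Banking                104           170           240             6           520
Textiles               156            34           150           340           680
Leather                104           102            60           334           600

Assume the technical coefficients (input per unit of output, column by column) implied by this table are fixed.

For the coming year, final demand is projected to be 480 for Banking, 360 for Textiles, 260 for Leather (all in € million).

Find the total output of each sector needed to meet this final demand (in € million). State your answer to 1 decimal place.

x_B = 1270.9, x_T = 973.3, x_L = 733.5

Technical coefficients a_ij = z_ij / X_j:
  a_BB = 104/520 = 0.20, a_TB = 156/520 = 0.30, a_LB = 104/520 = 0.20
  a_BT = 170/680 = 0.25, a_TT = 34/680 = 0.05, a_LT = 102/680 = 0.15
  a_BL = 240/600 = 0.40, a_TL = 150/600 = 0.25, a_LL = 60/600 = 0.10
I − A =
  [   0.80    -0.25    -0.40]
  [  -0.30     0.95    -0.25]
  [  -0.20    -0.15     0.90]
Cofactors of I−A, C_ij = (−1)^(i+j)·(minor ij) (rows/columns in the sector order above):
  C_11 = (0.95)(0.90) − (-0.25)(-0.15) = 0.8175
  C_12 = −[(-0.30)(0.90) − (-0.25)(-0.20)] = 0.3200
  C_13 = (-0.30)(-0.15) − (0.95)(-0.20) = 0.2350
  C_21 = −[(-0.25)(0.90) − (-0.40)(-0.15)] = 0.2850
  C_22 = (0.80)(0.90) − (-0.40)(-0.20) = 0.6400
  C_23 = −[(0.80)(-0.15) − (-0.25)(-0.20)] = 0.1700
  C_31 = (-0.25)(-0.25) − (-0.40)(0.95) = 0.4425
  C_32 = −[(0.80)(-0.25) − (-0.40)(-0.30)] = 0.3200
  C_33 = (0.80)(0.95) − (-0.25)(-0.30) = 0.6850
det(I−A) = Σ_j (I−A)_1j·C_1j = (0.80)(0.8175) + (-0.25)(0.3200) + (-0.40)(0.2350) = 0.4800
adj(I−A) = Cᵀ =
  [ 0.8175   0.2850   0.4425]
  [ 0.3200   0.6400   0.3200]
  [ 0.2350   0.1700   0.6850]
(I − A)⁻¹ = adj(I−A) / det(I−A) ≈
  [   1.7031     0.5938     0.9219]
  [   0.6667     1.3333     0.6667]
  [   0.4896     0.3542     1.4271]
x = (I − A)⁻¹ d = adj(I−A)·d / det(I−A), with det(I−A) = 0.4800:
  x_B = (0.8175·480 + 0.2850·360 + 0.4425·260) / 0.4800 = 610.05 / 0.4800 ≈ 1270.9
  x_T = (0.3200·480 + 0.6400·360 + 0.3200·260) / 0.4800 = 467.20 / 0.4800 ≈ 973.3
  x_L = (0.2350·480 + 0.1700·360 + 0.6850·260) / 0.4800 = 352.10 / 0.4800 ≈ 733.5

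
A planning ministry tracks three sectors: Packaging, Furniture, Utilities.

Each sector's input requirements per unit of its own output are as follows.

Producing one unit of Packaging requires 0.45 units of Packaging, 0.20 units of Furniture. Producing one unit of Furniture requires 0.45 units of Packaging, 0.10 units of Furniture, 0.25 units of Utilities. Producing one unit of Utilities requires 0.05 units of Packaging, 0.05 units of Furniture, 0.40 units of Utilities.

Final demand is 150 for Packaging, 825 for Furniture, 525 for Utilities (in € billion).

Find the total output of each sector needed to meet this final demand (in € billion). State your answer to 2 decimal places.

x_1 = 1487.96, x_2 = 1326.65, x_3 = 1427.77

I − A =
  [   0.55    -0.45    -0.05]
  [  -0.20     0.90    -0.05]
  [   0.00    -0.25     0.60]
Cofactors of I−A, C_ij = (−1)^(i+j)·(minor ij) (rows/columns in the sector order above):
  C_11 = (0.90)(0.60) − (-0.05)(-0.25) = 0.5275
  C_12 = −[(-0.20)(0.60) − (-0.05)(0.00)] = 0.1200
  C_13 = (-0.20)(-0.25) − (0.90)(0.00) = 0.0500
  C_21 = −[(-0.45)(0.60) − (-0.05)(-0.25)] = 0.2825
  C_22 = (0.55)(0.60) − (-0.05)(0.00) = 0.3300
  C_23 = −[(0.55)(-0.25) − (-0.45)(0.00)] = 0.1375
  C_31 = (-0.45)(-0.05) − (-0.05)(0.90) = 0.0675
  C_32 = −[(0.55)(-0.05) − (-0.05)(-0.20)] = 0.0375
  C_33 = (0.55)(0.90) − (-0.45)(-0.20) = 0.4050
det(I−A) = Σ_j (I−A)_1j·C_1j = (0.55)(0.5275) + (-0.45)(0.1200) + (-0.05)(0.0500) = 0.233625
adj(I−A) = Cᵀ =
  [ 0.5275   0.2825   0.0675]
  [ 0.1200   0.3300   0.0375]
  [ 0.0500   0.1375   0.4050]
(I − A)⁻¹ = adj(I−A) / det(I−A) ≈
  [   2.2579     1.2092     0.2889]
  [   0.5136     1.4125     0.1605]
  [   0.2140     0.5886     1.7335]
x = (I − A)⁻¹ d = adj(I−A)·d / det(I−A), with det(I−A) = 0.233625:
  x_1 = (0.5275·150 + 0.2825·825 + 0.0675·525) / 0.233625 = 347.625 / 0.233625 ≈ 1487.96
  x_2 = (0.1200·150 + 0.3300·825 + 0.0375·525) / 0.233625 = 309.9375 / 0.233625 ≈ 1326.65
  x_3 = (0.0500·150 + 0.1375·825 + 0.4050·525) / 0.233625 = 333.5625 / 0.233625 ≈ 1427.77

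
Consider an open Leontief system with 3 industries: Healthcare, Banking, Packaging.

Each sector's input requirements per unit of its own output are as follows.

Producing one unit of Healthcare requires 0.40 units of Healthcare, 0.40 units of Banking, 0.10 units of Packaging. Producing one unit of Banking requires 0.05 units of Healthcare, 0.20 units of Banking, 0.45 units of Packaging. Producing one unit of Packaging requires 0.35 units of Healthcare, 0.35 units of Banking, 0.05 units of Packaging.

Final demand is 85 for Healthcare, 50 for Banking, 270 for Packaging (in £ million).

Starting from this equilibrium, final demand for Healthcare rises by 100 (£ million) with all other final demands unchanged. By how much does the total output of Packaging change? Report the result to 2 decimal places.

Δx_P = 104.10

I − A =
  [   0.60    -0.05    -0.35]
  [  -0.40     0.80    -0.35]
  [  -0.10    -0.45     0.95]
Cofactors of I−A, C_ij = (−1)^(i+j)·(minor ij) (rows/columns in the sector order above):
  C_11 = (0.80)(0.95) − (-0.35)(-0.45) = 0.6025
  C_12 = −[(-0.40)(0.95) − (-0.35)(-0.10)] = 0.4150
  C_13 = (-0.40)(-0.45) − (0.80)(-0.10) = 0.2600
  C_21 = −[(-0.05)(0.95) − (-0.35)(-0.45)] = 0.2050
  C_22 = (0.60)(0.95) − (-0.35)(-0.10) = 0.5350
  C_23 = −[(0.60)(-0.45) − (-0.05)(-0.10)] = 0.2750
  C_31 = (-0.05)(-0.35) − (-0.35)(0.80) = 0.2975
  C_32 = −[(0.60)(-0.35) − (-0.35)(-0.40)] = 0.3500
  C_33 = (0.60)(0.80) − (-0.05)(-0.40) = 0.4600
det(I−A) = Σ_j (I−A)_1j·C_1j = (0.60)(0.6025) + (-0.05)(0.4150) + (-0.35)(0.2600) = 0.24975
adj(I−A) = Cᵀ =
  [ 0.6025   0.2050   0.2975]
  [ 0.4150   0.5350   0.3500]
  [ 0.2600   0.2750   0.4600]
(I − A)⁻¹ = adj(I−A) / det(I−A) ≈
  [   2.4124     0.8208     1.1912]
  [   1.6617     2.1421     1.4014]
  [   1.0410     1.1011     1.8418]
Δx = (I − A)⁻¹ Δd with Δd having +100 in the Healthcare component and 0 elsewhere.
So Δx_P = L_PH · (+100), where L_PH = adj(I−A)_PH / det(I−A) = 0.2600 / 0.24975.
Δx_P = 0.2600 × (+100) / 0.24975 = 26.00 / 0.24975 ≈ 104.10.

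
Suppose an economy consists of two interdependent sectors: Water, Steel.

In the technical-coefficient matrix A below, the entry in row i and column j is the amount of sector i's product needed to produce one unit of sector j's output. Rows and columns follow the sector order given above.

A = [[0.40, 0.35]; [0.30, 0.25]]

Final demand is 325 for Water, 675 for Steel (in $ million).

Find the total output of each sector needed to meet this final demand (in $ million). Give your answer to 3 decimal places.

I − A =
  [   0.60    -0.35]
  [  -0.30     0.75]
det(I−A) = (0.60)(0.75) − (-0.35)(-0.30) = 0.3450
adj(I−A) = [[0.75, 0.35], [0.30, 0.60]]
(I − A)⁻¹ = adj(I−A) / det(I−A) ≈
  [   2.1739     1.0145]
  [   0.8696     1.7391]
x = (I − A)⁻¹ d = adj(I−A)·d / det(I−A), with det(I−A) = 0.3450:
  x_W = (0.75·325 + 0.35·675) / 0.3450 = 480.00 / 0.3450 ≈ 1391.304
  x_S = (0.30·325 + 0.60·675) / 0.3450 = 502.50 / 0.3450 ≈ 1456.522

x_W = 1391.304, x_S = 1456.522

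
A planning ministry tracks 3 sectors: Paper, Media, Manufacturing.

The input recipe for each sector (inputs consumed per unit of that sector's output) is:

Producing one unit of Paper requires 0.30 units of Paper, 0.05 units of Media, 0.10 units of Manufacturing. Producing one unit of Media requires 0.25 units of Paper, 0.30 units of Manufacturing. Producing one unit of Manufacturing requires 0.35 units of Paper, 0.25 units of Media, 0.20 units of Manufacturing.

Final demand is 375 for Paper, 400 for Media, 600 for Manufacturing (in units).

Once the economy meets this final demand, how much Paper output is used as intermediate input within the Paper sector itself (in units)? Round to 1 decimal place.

z_11 = 426.6

I − A =
  [   0.70    -0.25    -0.35]
  [  -0.05     1.00    -0.25]
  [  -0.10    -0.30     0.80]
Cofactors of I−A, C_ij = (−1)^(i+j)·(minor ij) (rows/columns in the sector order above):
  C_11 = (1.00)(0.80) − (-0.25)(-0.30) = 0.7250
  C_12 = −[(-0.05)(0.80) − (-0.25)(-0.10)] = 0.0650
  C_13 = (-0.05)(-0.30) − (1.00)(-0.10) = 0.1150
  C_21 = −[(-0.25)(0.80) − (-0.35)(-0.30)] = 0.3050
  C_22 = (0.70)(0.80) − (-0.35)(-0.10) = 0.5250
  C_23 = −[(0.70)(-0.30) − (-0.25)(-0.10)] = 0.2350
  C_31 = (-0.25)(-0.25) − (-0.35)(1.00) = 0.4125
  C_32 = −[(0.70)(-0.25) − (-0.35)(-0.05)] = 0.1925
  C_33 = (0.70)(1.00) − (-0.25)(-0.05) = 0.6875
det(I−A) = Σ_j (I−A)_1j·C_1j = (0.70)(0.7250) + (-0.25)(0.0650) + (-0.35)(0.1150) = 0.4510
adj(I−A) = Cᵀ =
  [ 0.7250   0.3050   0.4125]
  [ 0.0650   0.5250   0.1925]
  [ 0.1150   0.2350   0.6875]
(I − A)⁻¹ = adj(I−A) / det(I−A) ≈
  [   1.6075     0.6763     0.9146]
  [   0.1441     1.1641     0.4268]
  [   0.2550     0.5211     1.5244]
First solve x = (I − A)⁻¹ d = adj(I−A)·d / det(I−A); in particular x_1 = (0.7250·375 + 0.3050·400 + 0.4125·600) / 0.4510 = 641.375 / 0.4510 ≈ 1422.118.
Intermediate flow from 1 to 1: z_11 = a_11 · x_1 = 0.30 × 641.375 / 0.4510 = 192.4125 / 0.4510 ≈ 426.6.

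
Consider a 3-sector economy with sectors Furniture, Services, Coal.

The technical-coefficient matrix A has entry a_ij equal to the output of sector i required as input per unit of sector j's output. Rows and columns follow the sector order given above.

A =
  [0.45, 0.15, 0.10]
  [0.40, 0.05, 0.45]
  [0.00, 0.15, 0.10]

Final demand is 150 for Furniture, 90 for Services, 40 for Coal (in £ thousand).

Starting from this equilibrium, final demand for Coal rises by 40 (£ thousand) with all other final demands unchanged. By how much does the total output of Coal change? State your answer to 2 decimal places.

Δx_C = 49.58

I − A =
  [   0.55    -0.15    -0.10]
  [  -0.40     0.95    -0.45]
  [   0.00    -0.15     0.90]
Cofactors of I−A, C_ij = (−1)^(i+j)·(minor ij) (rows/columns in the sector order above):
  C_11 = (0.95)(0.90) − (-0.45)(-0.15) = 0.7875
  C_12 = −[(-0.40)(0.90) − (-0.45)(0.00)] = 0.3600
  C_13 = (-0.40)(-0.15) − (0.95)(0.00) = 0.0600
  C_21 = −[(-0.15)(0.90) − (-0.10)(-0.15)] = 0.1500
  C_22 = (0.55)(0.90) − (-0.10)(0.00) = 0.4950
  C_23 = −[(0.55)(-0.15) − (-0.15)(0.00)] = 0.0825
  C_31 = (-0.15)(-0.45) − (-0.10)(0.95) = 0.1625
  C_32 = −[(0.55)(-0.45) − (-0.10)(-0.40)] = 0.2875
  C_33 = (0.55)(0.95) − (-0.15)(-0.40) = 0.4625
det(I−A) = Σ_j (I−A)_1j·C_1j = (0.55)(0.7875) + (-0.15)(0.3600) + (-0.10)(0.0600) = 0.373125
adj(I−A) = Cᵀ =
  [ 0.7875   0.1500   0.1625]
  [ 0.3600   0.4950   0.2875]
  [ 0.0600   0.0825   0.4625]
(I − A)⁻¹ = adj(I−A) / det(I−A) ≈
  [   2.1106     0.4020     0.4355]
  [   0.9648     1.3266     0.7705]
  [   0.1608     0.2211     1.2395]
Δx = (I − A)⁻¹ Δd with Δd having +40 in the Coal component and 0 elsewhere.
So Δx_C = L_CC · (+40), where L_CC = adj(I−A)_CC / det(I−A) = 0.4625 / 0.373125.
Δx_C = 0.4625 × (+40) / 0.373125 = 18.50 / 0.373125 ≈ 49.58.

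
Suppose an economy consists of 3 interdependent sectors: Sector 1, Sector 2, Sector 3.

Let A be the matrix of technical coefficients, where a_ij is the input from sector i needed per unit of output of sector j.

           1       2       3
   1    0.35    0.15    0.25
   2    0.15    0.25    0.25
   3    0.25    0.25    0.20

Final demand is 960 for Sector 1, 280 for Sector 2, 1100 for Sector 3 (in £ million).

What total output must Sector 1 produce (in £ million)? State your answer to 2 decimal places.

x_1 = 3065.29

I − A =
  [   0.65    -0.15    -0.25]
  [  -0.15     0.75    -0.25]
  [  -0.25    -0.25     0.80]
Cofactors of I−A, C_ij = (−1)^(i+j)·(minor ij) (rows/columns in the sector order above):
  C_11 = (0.75)(0.80) − (-0.25)(-0.25) = 0.5375
  C_12 = −[(-0.15)(0.80) − (-0.25)(-0.25)] = 0.1825
  C_13 = (-0.15)(-0.25) − (0.75)(-0.25) = 0.2250
  C_21 = −[(-0.15)(0.80) − (-0.25)(-0.25)] = 0.1825
  C_22 = (0.65)(0.80) − (-0.25)(-0.25) = 0.4575
  C_23 = −[(0.65)(-0.25) − (-0.15)(-0.25)] = 0.2000
  C_31 = (-0.15)(-0.25) − (-0.25)(0.75) = 0.2250
  C_32 = −[(0.65)(-0.25) − (-0.25)(-0.15)] = 0.2000
  C_33 = (0.65)(0.75) − (-0.15)(-0.15) = 0.4650
det(I−A) = Σ_j (I−A)_1j·C_1j = (0.65)(0.5375) + (-0.15)(0.1825) + (-0.25)(0.2250) = 0.26575
adj(I−A) = Cᵀ =
  [ 0.5375   0.1825   0.2250]
  [ 0.1825   0.4575   0.2000]
  [ 0.2250   0.2000   0.4650]
(I − A)⁻¹ = adj(I−A) / det(I−A) ≈
  [   2.0226     0.6867     0.8467]
  [   0.6867     1.7215     0.7526]
  [   0.8467     0.7526     1.7498]
x = (I − A)⁻¹ d = adj(I−A)·d / det(I−A), with det(I−A) = 0.26575:
  x_1 = (0.5375·960 + 0.1825·280 + 0.2250·1100) / 0.26575 = 814.60 / 0.26575 ≈ 3065.29
  x_2 = (0.1825·960 + 0.4575·280 + 0.2000·1100) / 0.26575 = 523.30 / 0.26575 ≈ 1969.14
  x_3 = (0.2250·960 + 0.2000·280 + 0.4650·1100) / 0.26575 = 783.50 / 0.26575 ≈ 2948.26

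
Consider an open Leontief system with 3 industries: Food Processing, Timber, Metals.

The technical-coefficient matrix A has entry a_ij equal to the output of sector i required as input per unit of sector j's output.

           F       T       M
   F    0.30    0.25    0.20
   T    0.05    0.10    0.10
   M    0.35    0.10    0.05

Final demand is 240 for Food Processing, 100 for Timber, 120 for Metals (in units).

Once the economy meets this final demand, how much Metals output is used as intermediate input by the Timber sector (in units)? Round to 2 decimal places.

z_MT = 17.54

I − A =
  [   0.70    -0.25    -0.20]
  [  -0.05     0.90    -0.10]
  [  -0.35    -0.10     0.95]
Cofactors of I−A, C_ij = (−1)^(i+j)·(minor ij) (rows/columns in the sector order above):
  C_11 = (0.90)(0.95) − (-0.10)(-0.10) = 0.8450
  C_12 = −[(-0.05)(0.95) − (-0.10)(-0.35)] = 0.0825
  C_13 = (-0.05)(-0.10) − (0.90)(-0.35) = 0.3200
  C_21 = −[(-0.25)(0.95) − (-0.20)(-0.10)] = 0.2575
  C_22 = (0.70)(0.95) − (-0.20)(-0.35) = 0.5950
  C_23 = −[(0.70)(-0.10) − (-0.25)(-0.35)] = 0.1575
  C_31 = (-0.25)(-0.10) − (-0.20)(0.90) = 0.2050
  C_32 = −[(0.70)(-0.10) − (-0.20)(-0.05)] = 0.0800
  C_33 = (0.70)(0.90) − (-0.25)(-0.05) = 0.6175
det(I−A) = Σ_j (I−A)_1j·C_1j = (0.70)(0.8450) + (-0.25)(0.0825) + (-0.20)(0.3200) = 0.506875
adj(I−A) = Cᵀ =
  [ 0.8450   0.2575   0.2050]
  [ 0.0825   0.5950   0.0800]
  [ 0.3200   0.1575   0.6175]
(I − A)⁻¹ = adj(I−A) / det(I−A) ≈
  [   1.6671     0.5080     0.4044]
  [   0.1628     1.1739     0.1578]
  [   0.6313     0.3107     1.2182]
First solve x = (I − A)⁻¹ d = adj(I−A)·d / det(I−A); in particular x_T = (0.0825·240 + 0.5950·100 + 0.0800·120) / 0.506875 = 88.90 / 0.506875 ≈ 175.3884.
Intermediate flow from M to T: z_MT = a_MT · x_T = 0.10 × 88.90 / 0.506875 = 8.89 / 0.506875 ≈ 17.54.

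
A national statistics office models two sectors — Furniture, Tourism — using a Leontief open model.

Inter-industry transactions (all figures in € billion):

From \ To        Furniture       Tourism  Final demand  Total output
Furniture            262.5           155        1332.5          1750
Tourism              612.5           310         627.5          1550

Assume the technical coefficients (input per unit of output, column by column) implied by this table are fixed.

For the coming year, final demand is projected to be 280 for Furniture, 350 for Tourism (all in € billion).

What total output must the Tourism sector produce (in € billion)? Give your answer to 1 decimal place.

x_T = 613.2

Technical coefficients a_ij = z_ij / X_j:
  a_FF = 262.5/1750 = 0.15, a_TF = 612.5/1750 = 0.35
  a_FT = 155/1550 = 0.10, a_TT = 310/1550 = 0.20
I − A =
  [   0.85    -0.10]
  [  -0.35     0.80]
det(I−A) = (0.85)(0.80) − (-0.10)(-0.35) = 0.6450
adj(I−A) = [[0.80, 0.10], [0.35, 0.85]]
(I − A)⁻¹ = adj(I−A) / det(I−A) ≈
  [   1.2403     0.1550]
  [   0.5426     1.3178]
x = (I − A)⁻¹ d = adj(I−A)·d / det(I−A), with det(I−A) = 0.6450:
  x_F = (0.80·280 + 0.10·350) / 0.6450 = 259.00 / 0.6450 ≈ 401.6
  x_T = (0.35·280 + 0.85·350) / 0.6450 = 395.50 / 0.6450 ≈ 613.2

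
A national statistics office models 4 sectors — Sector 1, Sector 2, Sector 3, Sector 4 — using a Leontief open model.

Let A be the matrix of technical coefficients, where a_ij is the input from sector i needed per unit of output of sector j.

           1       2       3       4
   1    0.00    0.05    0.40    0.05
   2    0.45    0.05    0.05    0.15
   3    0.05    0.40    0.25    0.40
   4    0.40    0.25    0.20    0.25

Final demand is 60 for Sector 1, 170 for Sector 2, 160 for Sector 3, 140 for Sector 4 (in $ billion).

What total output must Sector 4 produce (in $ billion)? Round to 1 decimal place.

x_4 = 1093.5

I − A =
  [   1.00    -0.05    -0.40    -0.05]
  [  -0.45     0.95    -0.05    -0.15]
  [  -0.05    -0.40     0.75    -0.40]
  [  -0.40    -0.25    -0.20     0.75]
Compute the cofactors C_ij = (−1)^(i+j)·(3×3 minor ij) of I−A; the adjugate is their transpose:
adj(I−A) = Cᵀ =
  [ 0.39825   0.19750   0.28350   0.21725]
  [ 0.27350   0.38800   0.23000   0.21850]
  [ 0.38975   0.40250   0.63050   0.44275]
  [ 0.40750   0.34200   0.39600   0.58450]
det(I−A) = Σ_j (I−A)_1j·C_1j = (1.00)(0.39825) + (-0.05)(0.27350) + (-0.40)(0.38975) + (-0.05)(0.40750) = 0.2083
(I − A)⁻¹ = adj(I−A) / det(I−A) ≈
  [   1.9119     0.9482     1.3610     1.0430]
  [   1.3130     1.8627     1.1042     1.0490]
  [   1.8711     1.9323     3.0269     2.1255]
  [   1.9563     1.6419     1.9011     2.8060]
x = (I − A)⁻¹ d = adj(I−A)·d / det(I−A), with det(I−A) = 0.2083:
  x_1 = (0.39825·60 + 0.19750·170 + 0.28350·160 + 0.21725·140) / 0.2083 = 133.245 / 0.2083 ≈ 639.7
  x_2 = (0.27350·60 + 0.38800·170 + 0.23000·160 + 0.21850·140) / 0.2083 = 149.76 / 0.2083 ≈ 719.0
  x_3 = (0.38975·60 + 0.40250·170 + 0.63050·160 + 0.44275·140) / 0.2083 = 254.675 / 0.2083 ≈ 1222.6
  x_4 = (0.40750·60 + 0.34200·170 + 0.39600·160 + 0.58450·140) / 0.2083 = 227.78 / 0.2083 ≈ 1093.5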